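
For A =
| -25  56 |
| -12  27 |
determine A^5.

tr A = 2 and det A = -3, so the characteristic polynomial is λ² − (2)λ + (-3) with roots -1 and 3.
Eigenvectors give P = [[7, 2], [3, 1]] with P⁻¹ = [[1, -2], [-3, 7]], and A = P·diag(-1, 3)·P⁻¹.
Then A^5 = P·diag(-1, 243)·P⁻¹ = [[-7, 486], [-3, 243]] · [[1, -2], [-3, 7]] = [[-1465, 3416], [-732, 1707]].

[[-1465, 3416], [-732, 1707]]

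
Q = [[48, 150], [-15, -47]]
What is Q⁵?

[[2718, 8250], [-825, -2507]]

tr Q = 1 and det Q = -6, so the characteristic polynomial is λ² − (1)λ + (-6) with roots -2 and 3.
Eigenvectors give P = [[-3, 10], [1, -3]] with P⁻¹ = [[3, 10], [1, 3]], and Q = P·diag(-2, 3)·P⁻¹.
Then Q⁵ = P·diag(-32, 243)·P⁻¹ = [[96, 2430], [-32, -729]] · [[3, 10], [1, 3]] = [[2718, 8250], [-825, -2507]].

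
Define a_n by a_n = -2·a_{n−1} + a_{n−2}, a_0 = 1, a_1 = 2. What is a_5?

46

With companion matrix M = [[-2, 1], [1, 0]], [a_n, a_{n−1}]ᵀ = M·[a_{n−1}, a_{n−2}]ᵀ, so [a_5, a_4]ᵀ = M⁴·[a_1, a_0]ᵀ.
M⁴ = [[29, -12], [-12, 5]], giving [a_5, a_4]ᵀ = [[46], [-19]].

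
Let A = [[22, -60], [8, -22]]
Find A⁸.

tr A = 0 and det A = -4, so the characteristic polynomial is λ² − (0)λ + (-4) with roots -2 and 2.
Eigenvectors give P = [[-5, 3], [-2, 1]] with P⁻¹ = [[1, -3], [2, -5]], and A = P·diag(-2, 2)·P⁻¹.
Then A⁸ = P·diag(256, 256)·P⁻¹ = [[-1280, 768], [-512, 256]] · [[1, -3], [2, -5]] = [[256, 0], [0, 256]].

[[256, 0], [0, 256]]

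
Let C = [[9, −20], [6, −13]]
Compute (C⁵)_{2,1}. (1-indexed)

tr C = −4 and det C = 3, so the characteristic polynomial is λ² − (−4)λ + (3) with roots −3 and −1.
Eigenvectors give P = [[−5, 2], [−3, 1]] with P⁻¹ = [[1, −2], [3, −5]], and C = P·diag(−3, −1)·P⁻¹.
Then C⁵ = P·diag(−243, −1)·P⁻¹ = [[1215, −2], [729, −1]] · [[1, −2], [3, −5]] = [[1209, −2420], [726, −1453]].

726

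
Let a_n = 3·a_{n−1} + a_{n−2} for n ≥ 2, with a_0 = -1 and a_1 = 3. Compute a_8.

With companion matrix B = [[3, 1], [1, 0]], [a_n, a_{n−1}]ᵀ = B·[a_{n−1}, a_{n−2}]ᵀ, so [a_8, a_7]ᵀ = B^7·[a_1, a_0]ᵀ.
B^7 = [[3927, 1189], [1189, 360]], giving [a_8, a_7]ᵀ = [[10592], [3207]].

10592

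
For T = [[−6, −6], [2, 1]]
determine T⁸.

[[25476, 37830], [−12610, −18659]]

tr T = −5 and det T = 6, so the characteristic polynomial is λ² − (−5)λ + (6) with roots −3 and −2.
Eigenvectors give P = [[−2, −3], [1, 2]] with P⁻¹ = [[−2, −3], [1, 2]], and T = P·diag(−3, −2)·P⁻¹.
Then T⁸ = P·diag(6561, 256)·P⁻¹ = [[−13122, −768], [6561, 512]] · [[−2, −3], [1, 2]] = [[25476, 37830], [−12610, −18659]].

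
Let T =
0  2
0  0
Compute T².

T is strictly triangular, hence nilpotent: T² = 0, so T² = 0.

[[0, 0], [0, 0]]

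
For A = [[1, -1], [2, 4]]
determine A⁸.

tr A = 5 and det A = 6, so the characteristic polynomial is λ² − (5)λ + (6) with roots 3 and 2.
Eigenvectors give P = [[-1, -1], [2, 1]] with P⁻¹ = [[1, 1], [-2, -1]], and A = P·diag(3, 2)·P⁻¹.
Then A⁸ = P·diag(6561, 256)·P⁻¹ = [[-6561, -256], [13122, 256]] · [[1, 1], [-2, -1]] = [[-6049, -6305], [12610, 12866]].

[[-6049, -6305], [12610, 12866]]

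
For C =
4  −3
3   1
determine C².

[[7, −15], [15, −8]]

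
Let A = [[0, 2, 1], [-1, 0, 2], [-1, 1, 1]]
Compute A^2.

[[-3, 1, 5], [-2, 0, 1], [-2, -1, 2]]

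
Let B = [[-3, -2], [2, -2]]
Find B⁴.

B² = [[5, 10], [-10, 0]]
B³ = [[5, -30], [30, 20]]
B⁴ = [[-75, 50], [-50, -100]]

[[-75, 50], [-50, -100]]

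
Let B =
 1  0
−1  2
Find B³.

[[1, 0], [−7, 8]]

B² = [[1, 0], [−3, 4]]
B³ = [[1, 0], [−7, 8]]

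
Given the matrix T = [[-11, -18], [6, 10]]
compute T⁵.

[[-131, -198], [66, 100]]

tr T = -1 and det T = -2, so the characteristic polynomial is λ² − (-1)λ + (-2) with roots -2 and 1.
Eigenvectors give P = [[2, 3], [-1, -2]] with P⁻¹ = [[2, 3], [-1, -2]], and T = P·diag(-2, 1)·P⁻¹.
Then T⁵ = P·diag(-32, 1)·P⁻¹ = [[-64, 3], [32, -2]] · [[2, 3], [-1, -2]] = [[-131, -198], [66, 100]].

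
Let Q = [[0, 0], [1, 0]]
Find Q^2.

Q is strictly triangular, hence nilpotent: Q^2 = 0, so Q^2 = 0.

[[0, 0], [0, 0]]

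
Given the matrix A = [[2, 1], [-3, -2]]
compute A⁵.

A² = I (check: tr A = 0 and det A = -1), so A⁵ = A since 5 is odd.

[[2, 1], [-3, -2]]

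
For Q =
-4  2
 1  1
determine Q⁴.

[[342, -126], [-63, 27]]

Q² = [[18, -6], [-3, 3]]
Q³ = [[-78, 30], [15, -3]]
Q⁴ = [[342, -126], [-63, 27]]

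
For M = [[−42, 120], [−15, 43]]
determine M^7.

[[−18648, 55560], [−6945, 20707]]

tr M = 1 and det M = −6, so the characteristic polynomial is λ² − (1)λ + (−6) with roots −2 and 3.
Eigenvectors give P = [[3, 8], [1, 3]] with P⁻¹ = [[3, −8], [−1, 3]], and M = P·diag(−2, 3)·P⁻¹.
Then M^7 = P·diag(−128, 2187)·P⁻¹ = [[−384, 17496], [−128, 6561]] · [[3, −8], [−1, 3]] = [[−18648, 55560], [−6945, 20707]].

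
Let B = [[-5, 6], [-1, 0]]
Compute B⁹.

[[-58025, 115026], [-19171, 37830]]

tr B = -5 and det B = 6, so the characteristic polynomial is λ² − (-5)λ + (6) with roots -3 and -2.
Eigenvectors give P = [[3, -2], [1, -1]] with P⁻¹ = [[1, -2], [1, -3]], and B = P·diag(-3, -2)·P⁻¹.
Then B⁹ = P·diag(-19683, -512)·P⁻¹ = [[-59049, 1024], [-19683, 512]] · [[1, -2], [1, -3]] = [[-58025, 115026], [-19171, 37830]].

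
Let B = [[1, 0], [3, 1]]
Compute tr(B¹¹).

2

B = I + N where N = [[0, 0], [3, 0]] is strictly lower-triangular, so N² = 0.
(I + N)¹¹ = I + 11·N = [[1, 0], [33, 1]].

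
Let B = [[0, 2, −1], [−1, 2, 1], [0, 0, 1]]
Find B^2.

[[−2, 4, 1], [−2, 2, 4], [0, 0, 1]]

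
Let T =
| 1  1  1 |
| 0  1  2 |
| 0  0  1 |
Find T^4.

T = I + N where N = [[0, 1, 1], [0, 0, 2], [0, 0, 0]] is strictly upper-triangular, so N^3 = 0.
(I + N)^4 = I + 4·N + 6·N^2 = [[1, 4, 16], [0, 1, 8], [0, 0, 1]].

[[1, 4, 16], [0, 1, 8], [0, 0, 1]]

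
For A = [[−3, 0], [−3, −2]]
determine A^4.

[[81, 0], [195, 16]]

A^2 = [[9, 0], [15, 4]]
A^3 = [[−27, 0], [−57, −8]]
A^4 = [[81, 0], [195, 16]]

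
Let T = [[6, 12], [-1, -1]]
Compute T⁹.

[[77196, 230052], [-19171, -57001]]

tr T = 5 and det T = 6, so the characteristic polynomial is λ² − (5)λ + (6) with roots 2 and 3.
Eigenvectors give P = [[3, -4], [-1, 1]] with P⁻¹ = [[-1, -4], [-1, -3]], and T = P·diag(2, 3)·P⁻¹.
Then T⁹ = P·diag(512, 19683)·P⁻¹ = [[1536, -78732], [-512, 19683]] · [[-1, -4], [-1, -3]] = [[77196, 230052], [-19171, -57001]].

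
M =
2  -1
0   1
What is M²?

[[4, -3], [0, 1]]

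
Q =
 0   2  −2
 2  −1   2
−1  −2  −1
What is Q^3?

[[−2, −2, −14], [10, 7, 18], [5, −6, 11]]

Q^2 = [[6, 2, 6], [−4, 1, −8], [−3, 2, −1]]
Q^3 = [[−2, −2, −14], [10, 7, 18], [5, −6, 11]]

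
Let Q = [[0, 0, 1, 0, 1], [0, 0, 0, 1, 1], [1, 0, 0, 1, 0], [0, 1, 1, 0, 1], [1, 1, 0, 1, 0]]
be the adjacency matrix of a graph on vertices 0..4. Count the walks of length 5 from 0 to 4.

The number of length-5 walks from vertex 0 to vertex 4 is entry (0,4) of Q⁵, where Q is the adjacency matrix.
Q² = [[2, 1, 0, 2, 0], [1, 2, 1, 1, 1], [0, 1, 2, 0, 2], [2, 1, 0, 3, 1], [0, 1, 2, 1, 3]]
Q³ = [[0, 2, 4, 1, 5], [2, 2, 2, 4, 4], [4, 2, 0, 5, 1], [1, 4, 5, 2, 6], [5, 4, 1, 6, 2]]
Q⁴ = [[9, 6, 1, 11, 3], [6, 8, 6, 8, 8], [1, 6, 9, 3, 11], [11, 8, 3, 15, 7], [3, 8, 11, 7, 15]]
Q⁵ = [[4, 14, 20, 10, 26], [14, 16, 14, 22, 22], [20, 14, 4, 26, 10], [10, 22, 26, 18, 34], [26, 22, 10, 34, 18]]

26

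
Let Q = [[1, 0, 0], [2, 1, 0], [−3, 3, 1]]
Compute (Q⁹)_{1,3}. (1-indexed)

Q = I + N where N = [[0, 0, 0], [2, 0, 0], [−3, 3, 0]] is strictly lower-triangular, so N³ = 0.
(I + N)⁹ = I + 9·N + 36·N² = [[1, 0, 0], [18, 1, 0], [189, 27, 1]].

0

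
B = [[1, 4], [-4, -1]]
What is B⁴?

B² = [[-15, 0], [0, -15]]
B³ = [[-15, -60], [60, 15]]
B⁴ = [[225, 0], [0, 225]]

[[225, 0], [0, 225]]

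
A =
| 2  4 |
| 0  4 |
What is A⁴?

[[16, 480], [0, 256]]

A² = [[4, 24], [0, 16]]
A³ = [[8, 112], [0, 64]]
A⁴ = [[16, 480], [0, 256]]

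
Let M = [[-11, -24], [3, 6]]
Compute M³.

tr M = -5 and det M = 6, so the characteristic polynomial is λ² − (-5)λ + (6) with roots -2 and -3.
Eigenvectors give P = [[8, 3], [-3, -1]] with P⁻¹ = [[-1, -3], [3, 8]], and M = P·diag(-2, -3)·P⁻¹.
Then M³ = P·diag(-8, -27)·P⁻¹ = [[-64, -81], [24, 27]] · [[-1, -3], [3, 8]] = [[-179, -456], [57, 144]].

[[-179, -456], [57, 144]]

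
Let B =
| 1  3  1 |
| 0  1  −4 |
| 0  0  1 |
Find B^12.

[[1, 36, −780], [0, 1, −48], [0, 0, 1]]

B = I + N where N = [[0, 3, 1], [0, 0, −4], [0, 0, 0]] is strictly upper-triangular, so N^3 = 0.
(I + N)^12 = I + 12·N + 66·N^2 = [[1, 36, −780], [0, 1, −48], [0, 0, 1]].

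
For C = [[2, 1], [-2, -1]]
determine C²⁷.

C² = C (a projection; rank 1, trace 1), so C²⁷ = C.

[[2, 1], [-2, -1]]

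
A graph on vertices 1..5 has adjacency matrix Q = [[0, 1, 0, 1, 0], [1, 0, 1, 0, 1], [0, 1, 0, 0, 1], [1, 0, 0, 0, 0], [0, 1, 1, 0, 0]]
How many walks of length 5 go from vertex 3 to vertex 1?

The number of length-5 walks from vertex 3 to vertex 1 is entry (3,1) of Q⁵, where Q is the adjacency matrix.
Q² = [[2, 0, 1, 0, 1], [0, 3, 1, 1, 1], [1, 1, 2, 0, 1], [0, 1, 0, 1, 0], [1, 1, 1, 0, 2]]
Q³ = [[0, 4, 1, 2, 1], [4, 2, 4, 0, 4], [1, 4, 2, 1, 3], [2, 0, 1, 0, 1], [1, 4, 3, 1, 2]]
Q⁴ = [[6, 2, 5, 0, 5], [2, 12, 6, 4, 6], [5, 6, 7, 1, 6], [0, 4, 1, 2, 1], [5, 6, 6, 1, 7]]
Q⁵ = [[2, 16, 7, 6, 7], [16, 14, 18, 2, 18], [7, 18, 12, 5, 13], [6, 2, 5, 0, 5], [7, 18, 13, 5, 12]]

7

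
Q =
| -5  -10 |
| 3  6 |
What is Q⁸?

[[-5, -10], [3, 6]]

Q² = Q (a projection; rank 1, trace 1), so Q⁸ = Q.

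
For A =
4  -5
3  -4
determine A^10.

[[1, 0], [0, 1]]

A² = I (check: tr A = 0 and det A = -1), so A^10 = I since 10 is even.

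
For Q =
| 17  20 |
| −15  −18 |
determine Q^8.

tr Q = −1 and det Q = −6, so the characteristic polynomial is λ² − (−1)λ + (−6) with roots 2 and −3.
Eigenvectors give P = [[4, −1], [−3, 1]] with P⁻¹ = [[1, 1], [3, 4]], and Q = P·diag(2, −3)·P⁻¹.
Then Q^8 = P·diag(256, 6561)·P⁻¹ = [[1024, −6561], [−768, 6561]] · [[1, 1], [3, 4]] = [[−18659, −25220], [18915, 25476]].

[[−18659, −25220], [18915, 25476]]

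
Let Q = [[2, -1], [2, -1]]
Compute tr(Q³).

1

Q² = [[2, -1], [2, -1]]
Q³ = [[2, -1], [2, -1]]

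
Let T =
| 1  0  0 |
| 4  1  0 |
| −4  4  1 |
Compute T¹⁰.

T = I + N where N = [[0, 0, 0], [4, 0, 0], [−4, 4, 0]] is strictly lower-triangular, so N³ = 0.
(I + N)¹⁰ = I + 10·N + 45·N² = [[1, 0, 0], [40, 1, 0], [680, 40, 1]].

[[1, 0, 0], [40, 1, 0], [680, 40, 1]]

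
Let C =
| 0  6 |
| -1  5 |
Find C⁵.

[[-390, 1266], [-211, 665]]

tr C = 5 and det C = 6, so the characteristic polynomial is λ² − (5)λ + (6) with roots 3 and 2.
Eigenvectors give P = [[-2, 3], [-1, 1]] with P⁻¹ = [[1, -3], [1, -2]], and C = P·diag(3, 2)·P⁻¹.
Then C⁵ = P·diag(243, 32)·P⁻¹ = [[-486, 96], [-243, 32]] · [[1, -3], [1, -2]] = [[-390, 1266], [-211, 665]].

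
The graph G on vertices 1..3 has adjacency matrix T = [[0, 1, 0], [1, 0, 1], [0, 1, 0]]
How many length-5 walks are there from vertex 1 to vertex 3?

0

The number of length-5 walks from vertex 1 to vertex 3 is entry (1,3) of T^5, where T is the adjacency matrix.
T^2 = [[1, 0, 1], [0, 2, 0], [1, 0, 1]]
T^3 = [[0, 2, 0], [2, 0, 2], [0, 2, 0]]
T^4 = [[2, 0, 2], [0, 4, 0], [2, 0, 2]]
T^5 = [[0, 4, 0], [4, 0, 4], [0, 4, 0]]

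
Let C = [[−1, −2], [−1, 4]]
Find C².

[[3, −6], [−3, 18]]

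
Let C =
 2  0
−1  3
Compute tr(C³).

35

tr C = 5 and det C = 6, so the characteristic polynomial is λ² − (5)λ + (6) with roots 2 and 3.
Eigenvectors give P = [[−1, 0], [−1, 1]] with P⁻¹ = [[−1, 0], [−1, 1]], and C = P·diag(2, 3)·P⁻¹.
Then C³ = P·diag(8, 27)·P⁻¹ = [[−8, 0], [−8, 27]] · [[−1, 0], [−1, 1]] = [[8, 0], [−19, 27]].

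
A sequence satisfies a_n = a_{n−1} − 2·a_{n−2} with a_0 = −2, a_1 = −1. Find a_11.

−67

With companion matrix M = [[1, −2], [1, 0]], [a_n, a_{n−1}]ᵀ = M·[a_{n−1}, a_{n−2}]ᵀ, so [a_11, a_10]ᵀ = M¹⁰·[a_1, a_0]ᵀ.
M¹⁰ = [[23, 22], [−11, 34]], giving [a_11, a_10]ᵀ = [[−67], [−57]].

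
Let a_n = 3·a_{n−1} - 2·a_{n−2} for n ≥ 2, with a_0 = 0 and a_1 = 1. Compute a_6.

With companion matrix B = [[3, -2], [1, 0]], [a_n, a_{n−1}]ᵀ = B·[a_{n−1}, a_{n−2}]ᵀ, so [a_6, a_5]ᵀ = B⁵·[a_1, a_0]ᵀ.
B⁵ = [[63, -62], [31, -30]], giving [a_6, a_5]ᵀ = [[63], [31]].

63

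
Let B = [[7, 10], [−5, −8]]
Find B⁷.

[[2443, 4630], [−2315, −4502]]

tr B = −1 and det B = −6, so the characteristic polynomial is λ² − (−1)λ + (−6) with roots 2 and −3.
Eigenvectors give P = [[2, −1], [−1, 1]] with P⁻¹ = [[1, 1], [1, 2]], and B = P·diag(2, −3)·P⁻¹.
Then B⁷ = P·diag(128, −2187)·P⁻¹ = [[256, 2187], [−128, −2187]] · [[1, 1], [1, 2]] = [[2443, 4630], [−2315, −4502]].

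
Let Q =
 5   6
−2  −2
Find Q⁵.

[[125, 186], [−62, −92]]

tr Q = 3 and det Q = 2, so the characteristic polynomial is λ² − (3)λ + (2) with roots 2 and 1.
Eigenvectors give P = [[−2, −3], [1, 2]] with P⁻¹ = [[−2, −3], [1, 2]], and Q = P·diag(2, 1)·P⁻¹.
Then Q⁵ = P·diag(32, 1)·P⁻¹ = [[−64, −3], [32, 2]] · [[−2, −3], [1, 2]] = [[125, 186], [−62, −92]].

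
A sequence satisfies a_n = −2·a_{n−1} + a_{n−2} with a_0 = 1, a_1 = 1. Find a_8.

With companion matrix M = [[−2, 1], [1, 0]], [a_n, a_{n−1}]ᵀ = M·[a_{n−1}, a_{n−2}]ᵀ, so [a_8, a_7]ᵀ = M^7·[a_1, a_0]ᵀ.
M^7 = [[−408, 169], [169, −70]], giving [a_8, a_7]ᵀ = [[−239], [99]].

−239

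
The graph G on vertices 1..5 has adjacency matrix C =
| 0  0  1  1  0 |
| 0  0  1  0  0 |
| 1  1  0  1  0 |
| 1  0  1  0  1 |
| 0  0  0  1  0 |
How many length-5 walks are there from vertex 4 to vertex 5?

12

The number of length-5 walks from vertex 4 to vertex 5 is entry (4,5) of C⁵, where C is the adjacency matrix.
C² = [[2, 1, 1, 1, 1], [1, 1, 0, 1, 0], [1, 0, 3, 1, 1], [1, 1, 1, 3, 0], [1, 0, 1, 0, 1]]
C³ = [[2, 1, 4, 4, 1], [1, 0, 3, 1, 1], [4, 3, 2, 5, 1], [4, 1, 5, 2, 3], [1, 1, 1, 3, 0]]
C⁴ = [[8, 4, 7, 7, 4], [4, 3, 2, 5, 1], [7, 2, 12, 7, 5], [7, 5, 7, 12, 2], [4, 1, 5, 2, 3]]
C⁵ = [[14, 7, 19, 19, 7], [7, 2, 12, 7, 5], [19, 12, 16, 24, 7], [19, 7, 24, 16, 12], [7, 5, 7, 12, 2]]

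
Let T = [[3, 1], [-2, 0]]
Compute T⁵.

tr T = 3 and det T = 2, so the characteristic polynomial is λ² − (3)λ + (2) with roots 2 and 1.
Eigenvectors give P = [[-1, 1], [1, -2]] with P⁻¹ = [[-2, -1], [-1, -1]], and T = P·diag(2, 1)·P⁻¹.
Then T⁵ = P·diag(32, 1)·P⁻¹ = [[-32, 1], [32, -2]] · [[-2, -1], [-1, -1]] = [[63, 31], [-62, -30]].

[[63, 31], [-62, -30]]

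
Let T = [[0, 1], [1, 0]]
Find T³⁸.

T² = I (check: tr T = 0 and det T = −1), so T³⁸ = I since 38 is even.

[[1, 0], [0, 1]]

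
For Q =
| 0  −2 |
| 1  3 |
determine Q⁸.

[[−254, −510], [255, 511]]

tr Q = 3 and det Q = 2, so the characteristic polynomial is λ² − (3)λ + (2) with roots 2 and 1.
Eigenvectors give P = [[−1, 2], [1, −1]] with P⁻¹ = [[1, 2], [1, 1]], and Q = P·diag(2, 1)·P⁻¹.
Then Q⁸ = P·diag(256, 1)·P⁻¹ = [[−256, 2], [256, −1]] · [[1, 2], [1, 1]] = [[−254, −510], [255, 511]].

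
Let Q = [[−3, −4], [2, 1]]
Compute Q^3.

Q^2 = [[1, 8], [−4, −7]]
Q^3 = [[13, 4], [−2, 9]]

[[13, 4], [−2, 9]]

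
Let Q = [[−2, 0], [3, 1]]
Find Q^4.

[[16, 0], [−15, 1]]

Q^2 = [[4, 0], [−3, 1]]
Q^3 = [[−8, 0], [9, 1]]
Q^4 = [[16, 0], [−15, 1]]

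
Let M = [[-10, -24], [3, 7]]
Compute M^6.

tr M = -3 and det M = 2, so the characteristic polynomial is λ² − (-3)λ + (2) with roots -1 and -2.
Eigenvectors give P = [[-8, -3], [3, 1]] with P⁻¹ = [[1, 3], [-3, -8]], and M = P·diag(-1, -2)·P⁻¹.
Then M^6 = P·diag(1, 64)·P⁻¹ = [[-8, -192], [3, 64]] · [[1, 3], [-3, -8]] = [[568, 1512], [-189, -503]].

[[568, 1512], [-189, -503]]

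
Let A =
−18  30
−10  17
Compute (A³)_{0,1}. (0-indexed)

210

tr A = −1 and det A = −6, so the characteristic polynomial is λ² − (−1)λ + (−6) with roots 2 and −3.
Eigenvectors give P = [[−3, 2], [−2, 1]] with P⁻¹ = [[1, −2], [2, −3]], and A = P·diag(2, −3)·P⁻¹.
Then A³ = P·diag(8, −27)·P⁻¹ = [[−24, −54], [−16, −27]] · [[1, −2], [2, −3]] = [[−132, 210], [−70, 113]].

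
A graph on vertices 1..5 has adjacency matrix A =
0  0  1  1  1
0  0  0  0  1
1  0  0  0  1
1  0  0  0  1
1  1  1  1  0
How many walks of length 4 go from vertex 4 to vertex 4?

11

The number of length-4 walks from vertex 4 to vertex 4 is entry (4,4) of A⁴, where A is the adjacency matrix.
A² = [[3, 1, 1, 1, 2], [1, 1, 1, 1, 0], [1, 1, 2, 2, 1], [1, 1, 2, 2, 1], [2, 0, 1, 1, 4]]
A³ = [[4, 2, 5, 5, 6], [2, 0, 1, 1, 4], [5, 1, 2, 2, 6], [5, 1, 2, 2, 6], [6, 4, 6, 6, 4]]
A⁴ = [[16, 6, 10, 10, 16], [6, 4, 6, 6, 4], [10, 6, 11, 11, 10], [10, 6, 11, 11, 10], [16, 4, 10, 10, 22]]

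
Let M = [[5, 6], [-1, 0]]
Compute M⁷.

[[6305, 12354], [-2059, -3990]]

tr M = 5 and det M = 6, so the characteristic polynomial is λ² − (5)λ + (6) with roots 2 and 3.
Eigenvectors give P = [[2, -3], [-1, 1]] with P⁻¹ = [[-1, -3], [-1, -2]], and M = P·diag(2, 3)·P⁻¹.
Then M⁷ = P·diag(128, 2187)·P⁻¹ = [[256, -6561], [-128, 2187]] · [[-1, -3], [-1, -2]] = [[6305, 12354], [-2059, -3990]].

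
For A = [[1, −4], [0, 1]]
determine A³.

[[1, −12], [0, 1]]

A = I + N where N = [[0, −4], [0, 0]] is strictly upper-triangular, so N² = 0.
(I + N)³ = I + 3·N = [[1, −12], [0, 1]].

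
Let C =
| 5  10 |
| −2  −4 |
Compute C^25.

[[5, 10], [−2, −4]]

C² = C (a projection; rank 1, trace 1), so C^25 = C.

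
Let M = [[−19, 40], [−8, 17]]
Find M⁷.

[[−10939, 21880], [−4376, 8753]]

tr M = −2 and det M = −3, so the characteristic polynomial is λ² − (−2)λ + (−3) with roots 1 and −3.
Eigenvectors give P = [[2, 5], [1, 2]] with P⁻¹ = [[−2, 5], [1, −2]], and M = P·diag(1, −3)·P⁻¹.
Then M⁷ = P·diag(1, −2187)·P⁻¹ = [[2, −10935], [1, −4374]] · [[−2, 5], [1, −2]] = [[−10939, 21880], [−4376, 8753]].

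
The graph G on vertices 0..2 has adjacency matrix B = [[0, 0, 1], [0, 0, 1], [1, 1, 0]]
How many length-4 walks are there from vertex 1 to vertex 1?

The number of length-4 walks from vertex 1 to vertex 1 is entry (1,1) of B^4, where B is the adjacency matrix.
B^2 = [[1, 1, 0], [1, 1, 0], [0, 0, 2]]
B^3 = [[0, 0, 2], [0, 0, 2], [2, 2, 0]]
B^4 = [[2, 2, 0], [2, 2, 0], [0, 0, 4]]

2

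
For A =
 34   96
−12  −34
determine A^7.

[[2176, 6144], [−768, −2176]]

tr A = 0 and det A = −4, so the characteristic polynomial is λ² − (0)λ + (−4) with roots 2 and −2.
Eigenvectors give P = [[3, 8], [−1, −3]] with P⁻¹ = [[3, 8], [−1, −3]], and A = P·diag(2, −2)·P⁻¹.
Then A^7 = P·diag(128, −128)·P⁻¹ = [[384, −1024], [−128, 384]] · [[3, 8], [−1, −3]] = [[2176, 6144], [−768, −2176]].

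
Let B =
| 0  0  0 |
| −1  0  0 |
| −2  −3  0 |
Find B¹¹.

B is strictly triangular, hence nilpotent: B³ = 0, so B¹¹ = 0.

[[0, 0, 0], [0, 0, 0], [0, 0, 0]]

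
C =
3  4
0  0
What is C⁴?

[[81, 108], [0, 0]]

C² = [[9, 12], [0, 0]]
C³ = [[27, 36], [0, 0]]
C⁴ = [[81, 108], [0, 0]]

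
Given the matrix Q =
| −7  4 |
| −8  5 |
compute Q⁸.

tr Q = −2 and det Q = −3, so the characteristic polynomial is λ² − (−2)λ + (−3) with roots 1 and −3.
Eigenvectors give P = [[−1, −1], [−2, −1]] with P⁻¹ = [[1, −1], [−2, 1]], and Q = P·diag(1, −3)·P⁻¹.
Then Q⁸ = P·diag(1, 6561)·P⁻¹ = [[−1, −6561], [−2, −6561]] · [[1, −1], [−2, 1]] = [[13121, −6560], [13120, −6559]].

[[13121, −6560], [13120, −6559]]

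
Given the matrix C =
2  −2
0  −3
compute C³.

C² = [[4, 2], [0, 9]]
C³ = [[8, −14], [0, −27]]

[[8, −14], [0, −27]]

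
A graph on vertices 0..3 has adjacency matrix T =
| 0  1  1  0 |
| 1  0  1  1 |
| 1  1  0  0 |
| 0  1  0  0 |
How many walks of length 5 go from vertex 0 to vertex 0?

12

The number of length-5 walks from vertex 0 to vertex 0 is entry (0,0) of T⁵, where T is the adjacency matrix.
T² = [[2, 1, 1, 1], [1, 3, 1, 0], [1, 1, 2, 1], [1, 0, 1, 1]]
T³ = [[2, 4, 3, 1], [4, 2, 4, 3], [3, 4, 2, 1], [1, 3, 1, 0]]
T⁴ = [[7, 6, 6, 4], [6, 11, 6, 2], [6, 6, 7, 4], [4, 2, 4, 3]]
T⁵ = [[12, 17, 13, 6], [17, 14, 17, 11], [13, 17, 12, 6], [6, 11, 6, 2]]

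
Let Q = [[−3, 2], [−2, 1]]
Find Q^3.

Q^2 = [[5, −4], [4, −3]]
Q^3 = [[−7, 6], [−6, 5]]

[[−7, 6], [−6, 5]]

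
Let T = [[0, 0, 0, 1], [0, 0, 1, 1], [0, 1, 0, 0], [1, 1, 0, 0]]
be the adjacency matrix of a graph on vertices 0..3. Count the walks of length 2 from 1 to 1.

2

The number of length-2 walks from vertex 1 to vertex 1 is entry (1,1) of T^2, where T is the adjacency matrix.
T^2 = [[1, 1, 0, 0], [1, 2, 0, 0], [0, 0, 1, 1], [0, 0, 1, 2]]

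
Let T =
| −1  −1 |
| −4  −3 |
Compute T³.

T² = [[5, 4], [16, 13]]
T³ = [[−21, −17], [−68, −55]]

[[−21, −17], [−68, −55]]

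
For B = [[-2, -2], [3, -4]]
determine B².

[[-2, 12], [-18, 10]]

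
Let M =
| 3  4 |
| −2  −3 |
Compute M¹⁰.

[[1, 0], [0, 1]]

M² = I (check: tr M = 0 and det M = −1), so M¹⁰ = I since 10 is even.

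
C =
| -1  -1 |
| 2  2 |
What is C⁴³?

C² = C (a projection; rank 1, trace 1), so C⁴³ = C.

[[-1, -1], [2, 2]]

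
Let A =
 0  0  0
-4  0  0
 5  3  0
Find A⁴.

A is strictly triangular, hence nilpotent: A³ = 0, so A⁴ = 0.

[[0, 0, 0], [0, 0, 0], [0, 0, 0]]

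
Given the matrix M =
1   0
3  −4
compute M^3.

[[1, 0], [39, −64]]

M^2 = [[1, 0], [−9, 16]]
M^3 = [[1, 0], [39, −64]]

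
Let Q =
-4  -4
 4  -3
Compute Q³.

[[112, -84], [84, 133]]

Q² = [[0, 28], [-28, -7]]
Q³ = [[112, -84], [84, 133]]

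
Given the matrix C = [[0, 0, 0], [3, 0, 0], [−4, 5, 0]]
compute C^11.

[[0, 0, 0], [0, 0, 0], [0, 0, 0]]

C is strictly triangular, hence nilpotent: C^3 = 0, so C^11 = 0.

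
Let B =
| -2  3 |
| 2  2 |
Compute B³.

[[-20, 30], [20, 20]]

B² = [[10, 0], [0, 10]]
B³ = [[-20, 30], [20, 20]]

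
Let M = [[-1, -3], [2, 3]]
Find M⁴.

[[1, 12], [-8, -15]]

M² = [[-5, -6], [4, 3]]
M³ = [[-7, -3], [2, -3]]
M⁴ = [[1, 12], [-8, -15]]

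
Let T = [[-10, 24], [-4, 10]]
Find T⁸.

tr T = 0 and det T = -4, so the characteristic polynomial is λ² − (0)λ + (-4) with roots -2 and 2.
Eigenvectors give P = [[3, -2], [1, -1]] with P⁻¹ = [[1, -2], [1, -3]], and T = P·diag(-2, 2)·P⁻¹.
Then T⁸ = P·diag(256, 256)·P⁻¹ = [[768, -512], [256, -256]] · [[1, -2], [1, -3]] = [[256, 0], [0, 256]].

[[256, 0], [0, 256]]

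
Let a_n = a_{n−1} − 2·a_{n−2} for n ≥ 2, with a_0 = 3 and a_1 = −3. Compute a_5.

With companion matrix A = [[1, −2], [1, 0]], [a_n, a_{n−1}]ᵀ = A·[a_{n−1}, a_{n−2}]ᵀ, so [a_5, a_4]ᵀ = A⁴·[a_1, a_0]ᵀ.
A⁴ = [[−1, 6], [−3, 2]], giving [a_5, a_4]ᵀ = [[21], [15]].

21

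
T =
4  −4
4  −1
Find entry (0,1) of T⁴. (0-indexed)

T² = [[0, −12], [12, −15]]
T³ = [[−48, 12], [−12, −33]]
T⁴ = [[−144, 180], [−180, 81]]

180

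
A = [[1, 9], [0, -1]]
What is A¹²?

A² = I (check: tr A = 0 and det A = -1), so A¹² = I since 12 is even.

[[1, 0], [0, 1]]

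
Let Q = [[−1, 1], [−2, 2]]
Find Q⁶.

[[−1, 1], [−2, 2]]

Q² = Q (a projection; rank 1, trace 1), so Q⁶ = Q.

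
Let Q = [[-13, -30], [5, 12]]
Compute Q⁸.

tr Q = -1 and det Q = -6, so the characteristic polynomial is λ² − (-1)λ + (-6) with roots 2 and -3.
Eigenvectors give P = [[-2, -3], [1, 1]] with P⁻¹ = [[1, 3], [-1, -2]], and Q = P·diag(2, -3)·P⁻¹.
Then Q⁸ = P·diag(256, 6561)·P⁻¹ = [[-512, -19683], [256, 6561]] · [[1, 3], [-1, -2]] = [[19171, 37830], [-6305, -12354]].

[[19171, 37830], [-6305, -12354]]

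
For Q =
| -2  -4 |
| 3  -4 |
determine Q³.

Q² = [[-8, 24], [-18, 4]]
Q³ = [[88, -64], [48, 56]]

[[88, -64], [48, 56]]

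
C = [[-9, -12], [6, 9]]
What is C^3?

tr C = 0 and det C = -9, so the characteristic polynomial is λ² − (0)λ + (-9) with roots 3 and -3.
Eigenvectors give P = [[1, -2], [-1, 1]] with P⁻¹ = [[-1, -2], [-1, -1]], and C = P·diag(3, -3)·P⁻¹.
Then C^3 = P·diag(27, -27)·P⁻¹ = [[27, 54], [-27, -27]] · [[-1, -2], [-1, -1]] = [[-81, -108], [54, 81]].

[[-81, -108], [54, 81]]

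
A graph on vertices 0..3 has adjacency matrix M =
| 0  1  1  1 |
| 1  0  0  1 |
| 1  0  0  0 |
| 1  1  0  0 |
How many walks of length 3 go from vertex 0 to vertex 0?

2

The number of length-3 walks from vertex 0 to vertex 0 is entry (0,0) of M³, where M is the adjacency matrix.
M² = [[3, 1, 0, 1], [1, 2, 1, 1], [0, 1, 1, 1], [1, 1, 1, 2]]
M³ = [[2, 4, 3, 4], [4, 2, 1, 3], [3, 1, 0, 1], [4, 3, 1, 2]]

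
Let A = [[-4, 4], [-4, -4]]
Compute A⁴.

A² = [[0, -32], [32, 0]]
A³ = [[128, 128], [-128, 128]]
A⁴ = [[-1024, 0], [0, -1024]]

[[-1024, 0], [0, -1024]]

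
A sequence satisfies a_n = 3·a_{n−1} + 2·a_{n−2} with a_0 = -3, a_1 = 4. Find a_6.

With companion matrix M = [[3, 2], [1, 0]], [a_n, a_{n−1}]ᵀ = M·[a_{n−1}, a_{n−2}]ᵀ, so [a_6, a_5]ᵀ = M^5·[a_1, a_0]ᵀ.
M^5 = [[495, 278], [139, 78]], giving [a_6, a_5]ᵀ = [[1146], [322]].

1146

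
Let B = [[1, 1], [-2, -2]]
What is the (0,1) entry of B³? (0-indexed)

1

B² = [[-1, -1], [2, 2]]
B³ = [[1, 1], [-2, -2]]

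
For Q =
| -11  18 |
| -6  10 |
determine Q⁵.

[[-131, 198], [-66, 100]]

tr Q = -1 and det Q = -2, so the characteristic polynomial is λ² − (-1)λ + (-2) with roots -2 and 1.
Eigenvectors give P = [[2, -3], [1, -2]] with P⁻¹ = [[2, -3], [1, -2]], and Q = P·diag(-2, 1)·P⁻¹.
Then Q⁵ = P·diag(-32, 1)·P⁻¹ = [[-64, -3], [-32, -2]] · [[2, -3], [1, -2]] = [[-131, 198], [-66, 100]].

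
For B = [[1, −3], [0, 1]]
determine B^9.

B = I + N where N = [[0, −3], [0, 0]] is strictly upper-triangular, so N^2 = 0.
(I + N)^9 = I + 9·N = [[1, −27], [0, 1]].

[[1, −27], [0, 1]]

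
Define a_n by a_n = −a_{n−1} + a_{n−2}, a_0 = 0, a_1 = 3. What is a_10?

With companion matrix M = [[−1, 1], [1, 0]], [a_n, a_{n−1}]ᵀ = M·[a_{n−1}, a_{n−2}]ᵀ, so [a_10, a_9]ᵀ = M⁹·[a_1, a_0]ᵀ.
M⁹ = [[−55, 34], [34, −21]], giving [a_10, a_9]ᵀ = [[−165], [102]].

−165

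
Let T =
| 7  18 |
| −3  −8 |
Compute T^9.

tr T = −1 and det T = −2, so the characteristic polynomial is λ² − (−1)λ + (−2) with roots 1 and −2.
Eigenvectors give P = [[3, −2], [−1, 1]] with P⁻¹ = [[1, 2], [1, 3]], and T = P·diag(1, −2)·P⁻¹.
Then T^9 = P·diag(1, −512)·P⁻¹ = [[3, 1024], [−1, −512]] · [[1, 2], [1, 3]] = [[1027, 3078], [−513, −1538]].

[[1027, 3078], [−513, −1538]]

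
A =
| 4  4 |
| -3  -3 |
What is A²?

[[4, 4], [-3, -3]]

A² = A (a projection; rank 1, trace 1), so A² = A.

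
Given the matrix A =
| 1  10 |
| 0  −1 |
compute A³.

[[1, 10], [0, −1]]

A² = I (check: tr A = 0 and det A = −1), so A³ = A since 3 is odd.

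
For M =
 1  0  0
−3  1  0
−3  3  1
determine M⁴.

[[1, 0, 0], [−12, 1, 0], [−66, 12, 1]]

M = I + N where N = [[0, 0, 0], [−3, 0, 0], [−3, 3, 0]] is strictly lower-triangular, so N³ = 0.
(I + N)⁴ = I + 4·N + 6·N² = [[1, 0, 0], [−12, 1, 0], [−66, 12, 1]].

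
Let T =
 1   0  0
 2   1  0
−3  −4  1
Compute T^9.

[[1, 0, 0], [18, 1, 0], [−315, −36, 1]]

T = I + N where N = [[0, 0, 0], [2, 0, 0], [−3, −4, 0]] is strictly lower-triangular, so N^3 = 0.
(I + N)^9 = I + 9·N + 36·N^2 = [[1, 0, 0], [18, 1, 0], [−315, −36, 1]].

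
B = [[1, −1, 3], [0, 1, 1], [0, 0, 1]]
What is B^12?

B = I + N where N = [[0, −1, 3], [0, 0, 1], [0, 0, 0]] is strictly upper-triangular, so N^3 = 0.
(I + N)^12 = I + 12·N + 66·N^2 = [[1, −12, −30], [0, 1, 12], [0, 0, 1]].

[[1, −12, −30], [0, 1, 12], [0, 0, 1]]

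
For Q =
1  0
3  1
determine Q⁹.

Q = I + N where N = [[0, 0], [3, 0]] is strictly lower-triangular, so N² = 0.
(I + N)⁹ = I + 9·N = [[1, 0], [27, 1]].

[[1, 0], [27, 1]]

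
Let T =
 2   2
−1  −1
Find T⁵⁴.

T² = T (a projection; rank 1, trace 1), so T⁵⁴ = T.

[[2, 2], [−1, −1]]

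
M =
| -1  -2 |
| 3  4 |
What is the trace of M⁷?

tr M = 3 and det M = 2, so the characteristic polynomial is λ² − (3)λ + (2) with roots 1 and 2.
Eigenvectors give P = [[1, -2], [-1, 3]] with P⁻¹ = [[3, 2], [1, 1]], and M = P·diag(1, 2)·P⁻¹.
Then M⁷ = P·diag(1, 128)·P⁻¹ = [[1, -256], [-1, 384]] · [[3, 2], [1, 1]] = [[-253, -254], [381, 382]].

129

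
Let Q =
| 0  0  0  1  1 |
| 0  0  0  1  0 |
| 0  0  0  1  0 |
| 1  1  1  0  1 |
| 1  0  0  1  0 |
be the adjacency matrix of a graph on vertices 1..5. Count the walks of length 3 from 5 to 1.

The number of length-3 walks from vertex 5 to vertex 1 is entry (5,1) of Q³, where Q is the adjacency matrix.
Q² = [[2, 1, 1, 1, 1], [1, 1, 1, 0, 1], [1, 1, 1, 0, 1], [1, 0, 0, 4, 1], [1, 1, 1, 1, 2]]
Q³ = [[2, 1, 1, 5, 3], [1, 0, 0, 4, 1], [1, 0, 0, 4, 1], [5, 4, 4, 2, 5], [3, 1, 1, 5, 2]]

3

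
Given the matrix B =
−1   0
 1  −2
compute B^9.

[[−1, 0], [511, −512]]

tr B = −3 and det B = 2, so the characteristic polynomial is λ² − (−3)λ + (2) with roots −2 and −1.
Eigenvectors give P = [[0, −1], [−1, −1]] with P⁻¹ = [[1, −1], [−1, 0]], and B = P·diag(−2, −1)·P⁻¹.
Then B^9 = P·diag(−512, −1)·P⁻¹ = [[0, 1], [512, 1]] · [[1, −1], [−1, 0]] = [[−1, 0], [511, −512]].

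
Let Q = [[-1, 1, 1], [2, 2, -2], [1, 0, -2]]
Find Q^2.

[[4, 1, -5], [0, 6, 2], [-3, 1, 5]]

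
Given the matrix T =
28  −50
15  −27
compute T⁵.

tr T = 1 and det T = −6, so the characteristic polynomial is λ² − (1)λ + (−6) with roots 3 and −2.
Eigenvectors give P = [[−2, −5], [−1, −3]] with P⁻¹ = [[−3, 5], [1, −2]], and T = P·diag(3, −2)·P⁻¹.
Then T⁵ = P·diag(243, −32)·P⁻¹ = [[−486, 160], [−243, 96]] · [[−3, 5], [1, −2]] = [[1618, −2750], [825, −1407]].

[[1618, −2750], [825, −1407]]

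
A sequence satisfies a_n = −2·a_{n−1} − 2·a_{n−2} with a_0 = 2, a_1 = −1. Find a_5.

With companion matrix M = [[−2, −2], [1, 0]], [a_n, a_{n−1}]ᵀ = M·[a_{n−1}, a_{n−2}]ᵀ, so [a_5, a_4]ᵀ = M⁴·[a_1, a_0]ᵀ.
M⁴ = [[−4, 0], [0, −4]], giving [a_5, a_4]ᵀ = [[4], [−8]].

4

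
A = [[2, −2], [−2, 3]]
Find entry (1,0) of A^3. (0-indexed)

−46

A^2 = [[8, −10], [−10, 13]]
A^3 = [[36, −46], [−46, 59]]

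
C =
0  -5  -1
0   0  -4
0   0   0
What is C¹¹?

[[0, 0, 0], [0, 0, 0], [0, 0, 0]]

C is strictly triangular, hence nilpotent: C³ = 0, so C¹¹ = 0.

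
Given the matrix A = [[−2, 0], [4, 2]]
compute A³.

[[−8, 0], [16, 8]]

tr A = 0 and det A = −4, so the characteristic polynomial is λ² − (0)λ + (−4) with roots 2 and −2.
Eigenvectors give P = [[0, 1], [1, −1]] with P⁻¹ = [[1, 1], [1, 0]], and A = P·diag(2, −2)·P⁻¹.
Then A³ = P·diag(8, −8)·P⁻¹ = [[0, −8], [8, 8]] · [[1, 1], [1, 0]] = [[−8, 0], [16, 8]].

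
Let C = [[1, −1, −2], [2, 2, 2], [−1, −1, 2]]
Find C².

[[1, −1, −8], [4, 0, 4], [−5, −3, 4]]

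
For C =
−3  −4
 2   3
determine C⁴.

C² = I (check: tr C = 0 and det C = −1), so C⁴ = I since 4 is even.

[[1, 0], [0, 1]]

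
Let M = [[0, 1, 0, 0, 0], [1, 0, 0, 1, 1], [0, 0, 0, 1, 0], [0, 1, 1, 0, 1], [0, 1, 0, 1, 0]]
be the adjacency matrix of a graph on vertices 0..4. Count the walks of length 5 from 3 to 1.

The number of length-5 walks from vertex 3 to vertex 1 is entry (3,1) of M^5, where M is the adjacency matrix.
M^2 = [[1, 0, 0, 1, 1], [0, 3, 1, 1, 1], [0, 1, 1, 0, 1], [1, 1, 0, 3, 1], [1, 1, 1, 1, 2]]
M^3 = [[0, 3, 1, 1, 1], [3, 2, 1, 5, 4], [1, 1, 0, 3, 1], [1, 5, 3, 2, 4], [1, 4, 1, 4, 2]]
M^4 = [[3, 2, 1, 5, 4], [2, 12, 5, 7, 7], [1, 5, 3, 2, 4], [5, 7, 2, 12, 7], [4, 7, 4, 7, 8]]
M^5 = [[2, 12, 5, 7, 7], [12, 16, 7, 24, 19], [5, 7, 2, 12, 7], [7, 24, 12, 16, 19], [7, 19, 7, 19, 14]]

24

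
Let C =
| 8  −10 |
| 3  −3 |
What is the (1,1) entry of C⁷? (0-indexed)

−10167

tr C = 5 and det C = 6, so the characteristic polynomial is λ² − (5)λ + (6) with roots 2 and 3.
Eigenvectors give P = [[−5, −2], [−3, −1]] with P⁻¹ = [[1, −2], [−3, 5]], and C = P·diag(2, 3)·P⁻¹.
Then C⁷ = P·diag(128, 2187)·P⁻¹ = [[−640, −4374], [−384, −2187]] · [[1, −2], [−3, 5]] = [[12482, −20590], [6177, −10167]].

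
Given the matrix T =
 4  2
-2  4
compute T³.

T² = [[12, 16], [-16, 12]]
T³ = [[16, 88], [-88, 16]]

[[16, 88], [-88, 16]]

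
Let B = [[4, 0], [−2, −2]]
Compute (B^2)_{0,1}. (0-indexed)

0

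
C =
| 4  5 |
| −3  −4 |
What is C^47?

C² = I (check: tr C = 0 and det C = −1), so C^47 = C since 47 is odd.

[[4, 5], [−3, −4]]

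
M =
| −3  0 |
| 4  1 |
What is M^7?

[[−2187, 0], [2188, 1]]

tr M = −2 and det M = −3, so the characteristic polynomial is λ² − (−2)λ + (−3) with roots −3 and 1.
Eigenvectors give P = [[−1, 0], [1, 1]] with P⁻¹ = [[−1, 0], [1, 1]], and M = P·diag(−3, 1)·P⁻¹.
Then M^7 = P·diag(−2187, 1)·P⁻¹ = [[2187, 0], [−2187, 1]] · [[−1, 0], [1, 1]] = [[−2187, 0], [2188, 1]].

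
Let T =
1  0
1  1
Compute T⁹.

[[1, 0], [9, 1]]

T = I + N where N = [[0, 0], [1, 0]] is strictly lower-triangular, so N² = 0.
(I + N)⁹ = I + 9·N = [[1, 0], [9, 1]].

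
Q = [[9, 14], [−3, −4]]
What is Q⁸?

[[44391, 88270], [−18915, −37574]]

tr Q = 5 and det Q = 6, so the characteristic polynomial is λ² − (5)λ + (6) with roots 3 and 2.
Eigenvectors give P = [[7, −2], [−3, 1]] with P⁻¹ = [[1, 2], [3, 7]], and Q = P·diag(3, 2)·P⁻¹.
Then Q⁸ = P·diag(6561, 256)·P⁻¹ = [[45927, −512], [−19683, 256]] · [[1, 2], [3, 7]] = [[44391, 88270], [−18915, −37574]].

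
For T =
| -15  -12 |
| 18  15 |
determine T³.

tr T = 0 and det T = -9, so the characteristic polynomial is λ² − (0)λ + (-9) with roots -3 and 3.
Eigenvectors give P = [[-1, -2], [1, 3]] with P⁻¹ = [[-3, -2], [1, 1]], and T = P·diag(-3, 3)·P⁻¹.
Then T³ = P·diag(-27, 27)·P⁻¹ = [[27, -54], [-27, 81]] · [[-3, -2], [1, 1]] = [[-135, -108], [162, 135]].

[[-135, -108], [162, 135]]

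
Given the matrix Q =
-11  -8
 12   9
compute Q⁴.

tr Q = -2 and det Q = -3, so the characteristic polynomial is λ² − (-2)λ + (-3) with roots -3 and 1.
Eigenvectors give P = [[1, 2], [-1, -3]] with P⁻¹ = [[3, 2], [-1, -1]], and Q = P·diag(-3, 1)·P⁻¹.
Then Q⁴ = P·diag(81, 1)·P⁻¹ = [[81, 2], [-81, -3]] · [[3, 2], [-1, -1]] = [[241, 160], [-240, -159]].

[[241, 160], [-240, -159]]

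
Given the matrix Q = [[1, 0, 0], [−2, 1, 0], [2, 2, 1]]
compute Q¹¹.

Q = I + N where N = [[0, 0, 0], [−2, 0, 0], [2, 2, 0]] is strictly lower-triangular, so N³ = 0.
(I + N)¹¹ = I + 11·N + 55·N² = [[1, 0, 0], [−22, 1, 0], [−198, 22, 1]].

[[1, 0, 0], [−22, 1, 0], [−198, 22, 1]]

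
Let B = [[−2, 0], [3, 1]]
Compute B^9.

[[−512, 0], [513, 1]]

tr B = −1 and det B = −2, so the characteristic polynomial is λ² − (−1)λ + (−2) with roots −2 and 1.
Eigenvectors give P = [[−1, 0], [1, 1]] with P⁻¹ = [[−1, 0], [1, 1]], and B = P·diag(−2, 1)·P⁻¹.
Then B^9 = P·diag(−512, 1)·P⁻¹ = [[512, 0], [−512, 1]] · [[−1, 0], [1, 1]] = [[−512, 0], [513, 1]].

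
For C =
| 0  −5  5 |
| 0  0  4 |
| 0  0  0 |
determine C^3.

[[0, 0, 0], [0, 0, 0], [0, 0, 0]]

C is strictly triangular, hence nilpotent: C^3 = 0, so C^3 = 0.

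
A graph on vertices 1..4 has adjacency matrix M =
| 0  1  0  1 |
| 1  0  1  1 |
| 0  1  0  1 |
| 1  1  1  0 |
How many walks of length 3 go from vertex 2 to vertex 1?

5

The number of length-3 walks from vertex 2 to vertex 1 is entry (2,1) of M^3, where M is the adjacency matrix.
M^2 = [[2, 1, 2, 1], [1, 3, 1, 2], [2, 1, 2, 1], [1, 2, 1, 3]]
M^3 = [[2, 5, 2, 5], [5, 4, 5, 5], [2, 5, 2, 5], [5, 5, 5, 4]]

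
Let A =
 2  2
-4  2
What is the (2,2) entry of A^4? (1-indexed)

A^2 = [[-4, 8], [-16, -4]]
A^3 = [[-40, 8], [-16, -40]]
A^4 = [[-112, -64], [128, -112]]

-112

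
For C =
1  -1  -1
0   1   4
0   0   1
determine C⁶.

[[1, -6, -66], [0, 1, 24], [0, 0, 1]]

C = I + N where N = [[0, -1, -1], [0, 0, 4], [0, 0, 0]] is strictly upper-triangular, so N³ = 0.
(I + N)⁶ = I + 6·N + 15·N² = [[1, -6, -66], [0, 1, 24], [0, 0, 1]].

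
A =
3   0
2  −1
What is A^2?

[[9, 0], [4, 1]]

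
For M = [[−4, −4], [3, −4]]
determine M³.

[[80, −144], [108, 80]]

M² = [[4, 32], [−24, 4]]
M³ = [[80, −144], [108, 80]]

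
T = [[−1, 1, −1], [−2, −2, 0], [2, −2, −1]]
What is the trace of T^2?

−2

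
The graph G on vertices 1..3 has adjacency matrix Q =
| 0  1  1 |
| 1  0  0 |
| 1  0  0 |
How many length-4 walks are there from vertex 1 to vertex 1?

4

The number of length-4 walks from vertex 1 to vertex 1 is entry (1,1) of Q⁴, where Q is the adjacency matrix.
Q² = [[2, 0, 0], [0, 1, 1], [0, 1, 1]]
Q³ = [[0, 2, 2], [2, 0, 0], [2, 0, 0]]
Q⁴ = [[4, 0, 0], [0, 2, 2], [0, 2, 2]]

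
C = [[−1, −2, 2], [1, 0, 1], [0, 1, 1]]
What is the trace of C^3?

15

C^2 = [[−1, 4, −2], [−1, −1, 3], [1, 1, 2]]
C^3 = [[5, 0, 0], [0, 5, 0], [0, 0, 5]]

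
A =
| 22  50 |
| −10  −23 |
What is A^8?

[[−24964, −63050], [12610, 31781]]

tr A = −1 and det A = −6, so the characteristic polynomial is λ² − (−1)λ + (−6) with roots −3 and 2.
Eigenvectors give P = [[2, 5], [−1, −2]] with P⁻¹ = [[−2, −5], [1, 2]], and A = P·diag(−3, 2)·P⁻¹.
Then A^8 = P·diag(6561, 256)·P⁻¹ = [[13122, 1280], [−6561, −512]] · [[−2, −5], [1, 2]] = [[−24964, −63050], [12610, 31781]].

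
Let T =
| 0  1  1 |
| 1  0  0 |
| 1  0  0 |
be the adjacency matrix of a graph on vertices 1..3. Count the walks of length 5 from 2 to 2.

The number of length-5 walks from vertex 2 to vertex 2 is entry (2,2) of T⁵, where T is the adjacency matrix.
T² = [[2, 0, 0], [0, 1, 1], [0, 1, 1]]
T³ = [[0, 2, 2], [2, 0, 0], [2, 0, 0]]
T⁴ = [[4, 0, 0], [0, 2, 2], [0, 2, 2]]
T⁵ = [[0, 4, 4], [4, 0, 0], [4, 0, 0]]

0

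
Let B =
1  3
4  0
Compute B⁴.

[[181, 75], [100, 156]]

B² = [[13, 3], [4, 12]]
B³ = [[25, 39], [52, 12]]
B⁴ = [[181, 75], [100, 156]]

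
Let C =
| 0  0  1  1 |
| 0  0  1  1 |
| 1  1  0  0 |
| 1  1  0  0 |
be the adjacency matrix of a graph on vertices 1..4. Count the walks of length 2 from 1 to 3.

0

The number of length-2 walks from vertex 1 to vertex 3 is entry (1,3) of C^2, where C is the adjacency matrix.
C^2 = [[2, 2, 0, 0], [2, 2, 0, 0], [0, 0, 2, 2], [0, 0, 2, 2]]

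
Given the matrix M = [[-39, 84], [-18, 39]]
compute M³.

tr M = 0 and det M = -9, so the characteristic polynomial is λ² − (0)λ + (-9) with roots -3 and 3.
Eigenvectors give P = [[7, 2], [3, 1]] with P⁻¹ = [[1, -2], [-3, 7]], and M = P·diag(-3, 3)·P⁻¹.
Then M³ = P·diag(-27, 27)·P⁻¹ = [[-189, 54], [-81, 27]] · [[1, -2], [-3, 7]] = [[-351, 756], [-162, 351]].

[[-351, 756], [-162, 351]]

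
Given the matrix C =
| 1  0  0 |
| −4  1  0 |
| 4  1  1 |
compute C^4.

[[1, 0, 0], [−16, 1, 0], [−8, 4, 1]]

C = I + N where N = [[0, 0, 0], [−4, 0, 0], [4, 1, 0]] is strictly lower-triangular, so N^3 = 0.
(I + N)^4 = I + 4·N + 6·N^2 = [[1, 0, 0], [−16, 1, 0], [−8, 4, 1]].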